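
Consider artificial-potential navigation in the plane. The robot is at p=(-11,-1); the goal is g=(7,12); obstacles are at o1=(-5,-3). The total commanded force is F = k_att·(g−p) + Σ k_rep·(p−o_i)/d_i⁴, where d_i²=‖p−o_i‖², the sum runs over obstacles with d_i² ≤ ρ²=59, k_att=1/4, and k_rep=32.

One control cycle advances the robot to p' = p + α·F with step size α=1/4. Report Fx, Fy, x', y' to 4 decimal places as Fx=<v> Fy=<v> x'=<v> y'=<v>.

Fx=4.3800 Fy=3.2900 x'=-9.9050 y'=-0.1775

F_att = 1/4·(g−p) = 1/4·(18,13) = (4.5000,3.2500)
o1: d²=40 ≤ ρ²=59; F_rep = 32·(-6,2)/40² = (-0.1200,0.0400)
F = F_att + ΣF_rep = (4.3800,3.2900)
p' = p + 1/4·F = (-9.9050,-0.1775)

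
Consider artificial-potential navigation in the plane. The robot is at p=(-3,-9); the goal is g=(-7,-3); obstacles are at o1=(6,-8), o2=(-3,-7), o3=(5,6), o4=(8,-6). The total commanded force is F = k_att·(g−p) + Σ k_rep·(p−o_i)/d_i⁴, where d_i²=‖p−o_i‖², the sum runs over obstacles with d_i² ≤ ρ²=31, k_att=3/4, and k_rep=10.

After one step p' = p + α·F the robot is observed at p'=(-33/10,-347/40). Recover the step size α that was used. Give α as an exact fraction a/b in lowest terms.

F_att = 3/4·(g−p) = 3/4·(-4,6) = (-3.0000,4.5000)
o1: d²=82 > ρ²=31 → inactive
o2: d²=4 ≤ ρ²=31; F_rep = 10·(0,-2)/4² = (0.0000,-1.2500)
o3: d²=289 > ρ²=31 → inactive
o4: d²=130 > ρ²=31 → inactive
F = F_att + ΣF_rep = (-3.0000,3.2500)
Δp = p'−p = (-0.3000,0.3250); α = Δx/Fx = (-3/10) / (-3) = 1/10
check: Δy/Fy = (13/40) / (13/4) = 1/10 ✓

α = 1/10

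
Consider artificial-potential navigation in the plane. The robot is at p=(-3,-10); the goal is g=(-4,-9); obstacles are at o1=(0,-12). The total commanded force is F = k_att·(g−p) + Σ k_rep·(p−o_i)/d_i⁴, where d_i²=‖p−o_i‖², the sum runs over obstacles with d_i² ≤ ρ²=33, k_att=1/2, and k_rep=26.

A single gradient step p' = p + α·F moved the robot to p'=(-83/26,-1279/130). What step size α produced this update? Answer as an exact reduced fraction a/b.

F_att = 1/2·(g−p) = 1/2·(-1,1) = (-0.5000,0.5000)
o1: d²=13 ≤ ρ²=33; F_rep = 26·(-3,2)/13² = (-0.4615,0.3077)
F = F_att + ΣF_rep = (-0.9615,0.8077)
Δp = p'−p = (-0.1923,0.1615); α = Δx/Fx = (-5/26) / (-25/26) = 1/5
check: Δy/Fy = (21/130) / (21/26) = 1/5 ✓

α = 1/5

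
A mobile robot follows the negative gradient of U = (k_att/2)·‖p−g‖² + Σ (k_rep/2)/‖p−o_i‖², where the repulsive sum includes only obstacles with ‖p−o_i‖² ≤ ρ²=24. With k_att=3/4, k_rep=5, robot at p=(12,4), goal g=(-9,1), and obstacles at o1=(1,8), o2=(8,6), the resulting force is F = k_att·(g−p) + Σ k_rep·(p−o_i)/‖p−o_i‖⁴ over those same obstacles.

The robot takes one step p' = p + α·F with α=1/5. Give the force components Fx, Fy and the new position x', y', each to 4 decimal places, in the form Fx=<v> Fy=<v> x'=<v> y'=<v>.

Fx=-15.7000 Fy=-2.2750 x'=8.8600 y'=3.5450

F_att = 3/4·(g−p) = 3/4·(-21,-3) = (-15.7500,-2.2500)
o1: d²=137 > ρ²=24 → inactive
o2: d²=20 ≤ ρ²=24; F_rep = 5·(4,-2)/20² = (0.0500,-0.0250)
F = F_att + ΣF_rep = (-15.7000,-2.2750)
p' = p + 1/5·F = (8.8600,3.5450)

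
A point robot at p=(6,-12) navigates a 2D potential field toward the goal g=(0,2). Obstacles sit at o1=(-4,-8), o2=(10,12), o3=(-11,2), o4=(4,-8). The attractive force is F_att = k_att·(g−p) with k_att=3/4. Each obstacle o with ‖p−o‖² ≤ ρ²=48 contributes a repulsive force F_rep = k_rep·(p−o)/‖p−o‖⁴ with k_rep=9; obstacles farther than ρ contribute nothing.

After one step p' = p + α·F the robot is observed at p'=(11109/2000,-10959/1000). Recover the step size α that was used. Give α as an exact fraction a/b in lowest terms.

α = 1/10

F_att = 3/4·(g−p) = 3/4·(-6,14) = (-4.5000,10.5000)
o1: d²=116 > ρ²=48 → inactive
o2: d²=592 > ρ²=48 → inactive
o3: d²=485 > ρ²=48 → inactive
o4: d²=20 ≤ ρ²=48; F_rep = 9·(2,-4)/20² = (0.0450,-0.0900)
F = F_att + ΣF_rep = (-4.4550,10.4100)
Δp = p'−p = (-0.4455,1.0410); α = Δx/Fx = (-891/2000) / (-891/200) = 1/10
check: Δy/Fy = (1041/1000) / (1041/100) = 1/10 ✓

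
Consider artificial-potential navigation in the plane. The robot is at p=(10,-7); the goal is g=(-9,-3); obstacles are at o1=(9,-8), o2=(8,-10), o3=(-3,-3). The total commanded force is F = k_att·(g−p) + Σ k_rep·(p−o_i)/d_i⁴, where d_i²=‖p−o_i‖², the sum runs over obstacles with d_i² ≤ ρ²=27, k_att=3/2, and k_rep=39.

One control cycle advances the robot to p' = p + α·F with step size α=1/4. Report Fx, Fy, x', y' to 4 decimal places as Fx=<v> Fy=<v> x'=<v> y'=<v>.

Fx=-18.2885 Fy=16.4423 x'=5.4279 y'=-2.8894

F_att = 3/2·(g−p) = 3/2·(-19,4) = (-28.5000,6.0000)
o1: d²=2 ≤ ρ²=27; F_rep = 39·(1,1)/2² = (9.7500,9.7500)
o2: d²=13 ≤ ρ²=27; F_rep = 39·(2,3)/13² = (0.4615,0.6923)
o3: d²=185 > ρ²=27 → inactive
F = F_att + ΣF_rep = (-18.2885,16.4423)
p' = p + 1/4·F = (5.4279,-2.8894)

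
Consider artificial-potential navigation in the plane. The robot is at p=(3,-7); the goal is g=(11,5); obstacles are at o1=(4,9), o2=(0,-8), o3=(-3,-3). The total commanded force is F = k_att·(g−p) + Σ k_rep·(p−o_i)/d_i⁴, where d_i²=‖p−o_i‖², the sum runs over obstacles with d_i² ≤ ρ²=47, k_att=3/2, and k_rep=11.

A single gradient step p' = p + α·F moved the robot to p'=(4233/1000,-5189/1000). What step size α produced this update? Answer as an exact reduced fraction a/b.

F_att = 3/2·(g−p) = 3/2·(8,12) = (12.0000,18.0000)
o1: d²=257 > ρ²=47 → inactive
o2: d²=10 ≤ ρ²=47; F_rep = 11·(3,1)/10² = (0.3300,0.1100)
o3: d²=52 > ρ²=47 → inactive
F = F_att + ΣF_rep = (12.3300,18.1100)
Δp = p'−p = (1.2330,1.8110); α = Δx/Fx = (1233/1000) / (1233/100) = 1/10
check: Δy/Fy = (1811/1000) / (1811/100) = 1/10 ✓

α = 1/10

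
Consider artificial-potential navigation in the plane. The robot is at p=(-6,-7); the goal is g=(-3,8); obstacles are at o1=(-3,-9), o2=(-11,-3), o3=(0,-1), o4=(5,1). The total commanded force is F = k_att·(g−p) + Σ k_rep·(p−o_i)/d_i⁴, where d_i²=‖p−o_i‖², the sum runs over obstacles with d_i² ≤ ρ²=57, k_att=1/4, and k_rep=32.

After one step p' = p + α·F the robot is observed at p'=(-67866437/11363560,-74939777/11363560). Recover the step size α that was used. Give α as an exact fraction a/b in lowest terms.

F_att = 1/4·(g−p) = 1/4·(3,15) = (0.7500,3.7500)
o1: d²=13 ≤ ρ²=57; F_rep = 32·(-3,2)/13² = (-0.5680,0.3787)
o2: d²=41 ≤ ρ²=57; F_rep = 32·(5,-4)/41² = (0.0952,-0.0761)
o3: d²=72 > ρ²=57 → inactive
o4: d²=185 > ρ²=57 → inactive
F = F_att + ΣF_rep = (0.2771,4.0526)
Δp = p'−p = (0.0277,0.4053); α = Δx/Fx = (314923/11363560) / (314923/1136356) = 1/10
check: Δy/Fy = (4605143/11363560) / (4605143/1136356) = 1/10 ✓

α = 1/10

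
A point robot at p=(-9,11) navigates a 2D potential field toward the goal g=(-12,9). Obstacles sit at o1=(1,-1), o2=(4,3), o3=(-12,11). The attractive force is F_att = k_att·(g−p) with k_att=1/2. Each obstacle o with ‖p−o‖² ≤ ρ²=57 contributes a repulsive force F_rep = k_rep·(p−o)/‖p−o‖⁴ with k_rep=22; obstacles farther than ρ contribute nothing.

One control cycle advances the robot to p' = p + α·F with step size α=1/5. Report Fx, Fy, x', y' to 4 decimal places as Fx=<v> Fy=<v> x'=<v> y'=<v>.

Fx=-0.6852 Fy=-1.0000 x'=-9.1370 y'=10.8000

F_att = 1/2·(g−p) = 1/2·(-3,-2) = (-1.5000,-1.0000)
o1: d²=244 > ρ²=57 → inactive
o2: d²=233 > ρ²=57 → inactive
o3: d²=9 ≤ ρ²=57; F_rep = 22·(3,0)/9² = (0.8148,0.0000)
F = F_att + ΣF_rep = (-0.6852,-1.0000)
p' = p + 1/5·F = (-9.1370,10.8000)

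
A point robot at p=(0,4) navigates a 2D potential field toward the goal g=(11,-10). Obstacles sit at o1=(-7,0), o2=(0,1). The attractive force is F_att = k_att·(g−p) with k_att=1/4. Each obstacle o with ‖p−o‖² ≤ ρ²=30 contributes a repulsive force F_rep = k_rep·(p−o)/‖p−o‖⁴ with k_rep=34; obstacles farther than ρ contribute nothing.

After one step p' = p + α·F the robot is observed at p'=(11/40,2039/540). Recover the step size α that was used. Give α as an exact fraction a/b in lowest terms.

F_att = 1/4·(g−p) = 1/4·(11,-14) = (2.7500,-3.5000)
o1: d²=65 > ρ²=30 → inactive
o2: d²=9 ≤ ρ²=30; F_rep = 34·(0,3)/9² = (0.0000,1.2593)
F = F_att + ΣF_rep = (2.7500,-2.2407)
Δp = p'−p = (0.2750,-0.2241); α = Δx/Fx = (11/40) / (11/4) = 1/10
check: Δy/Fy = (-121/540) / (-121/54) = 1/10 ✓

α = 1/10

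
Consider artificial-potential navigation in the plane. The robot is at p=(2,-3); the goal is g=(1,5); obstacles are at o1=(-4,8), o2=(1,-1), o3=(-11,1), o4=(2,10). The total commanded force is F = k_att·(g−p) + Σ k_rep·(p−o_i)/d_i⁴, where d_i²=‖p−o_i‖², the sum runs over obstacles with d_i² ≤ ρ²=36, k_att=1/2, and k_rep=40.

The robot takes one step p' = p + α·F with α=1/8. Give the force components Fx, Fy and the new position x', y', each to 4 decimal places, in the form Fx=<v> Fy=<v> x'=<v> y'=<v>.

F_att = 1/2·(g−p) = 1/2·(-1,8) = (-0.5000,4.0000)
o1: d²=157 > ρ²=36 → inactive
o2: d²=5 ≤ ρ²=36; F_rep = 40·(1,-2)/5² = (1.6000,-3.2000)
o3: d²=185 > ρ²=36 → inactive
o4: d²=169 > ρ²=36 → inactive
F = F_att + ΣF_rep = (1.1000,0.8000)
p' = p + 1/8·F = (2.1375,-2.9000)

Fx=1.1000 Fy=0.8000 x'=2.1375 y'=-2.9000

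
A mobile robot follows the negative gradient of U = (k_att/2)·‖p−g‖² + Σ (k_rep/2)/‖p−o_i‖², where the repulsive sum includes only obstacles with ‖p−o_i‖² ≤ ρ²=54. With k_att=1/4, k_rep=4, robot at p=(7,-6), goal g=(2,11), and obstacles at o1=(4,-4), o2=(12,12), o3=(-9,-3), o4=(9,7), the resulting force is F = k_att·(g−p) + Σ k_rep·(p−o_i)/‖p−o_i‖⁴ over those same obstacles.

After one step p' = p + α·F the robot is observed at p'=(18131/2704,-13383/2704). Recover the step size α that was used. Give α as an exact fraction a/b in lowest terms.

F_att = 1/4·(g−p) = 1/4·(-5,17) = (-1.2500,4.2500)
o1: d²=13 ≤ ρ²=54; F_rep = 4·(3,-2)/13² = (0.0710,-0.0473)
o2: d²=349 > ρ²=54 → inactive
o3: d²=265 > ρ²=54 → inactive
o4: d²=173 > ρ²=54 → inactive
F = F_att + ΣF_rep = (-1.1790,4.2027)
Δp = p'−p = (-0.2947,1.0507); α = Δx/Fx = (-797/2704) / (-797/676) = 1/4
check: Δy/Fy = (2841/2704) / (2841/676) = 1/4 ✓

α = 1/4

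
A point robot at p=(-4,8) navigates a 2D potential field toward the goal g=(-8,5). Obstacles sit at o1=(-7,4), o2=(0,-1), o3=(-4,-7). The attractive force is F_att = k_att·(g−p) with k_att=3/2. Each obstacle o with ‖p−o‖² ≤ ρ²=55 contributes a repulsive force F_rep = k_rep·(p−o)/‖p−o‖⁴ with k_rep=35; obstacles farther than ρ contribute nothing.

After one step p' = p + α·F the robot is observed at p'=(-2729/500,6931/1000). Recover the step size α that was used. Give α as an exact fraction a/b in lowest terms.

F_att = 3/2·(g−p) = 3/2·(-4,-3) = (-6.0000,-4.5000)
o1: d²=25 ≤ ρ²=55; F_rep = 35·(3,4)/25² = (0.1680,0.2240)
o2: d²=97 > ρ²=55 → inactive
o3: d²=225 > ρ²=55 → inactive
F = F_att + ΣF_rep = (-5.8320,-4.2760)
Δp = p'−p = (-1.4580,-1.0690); α = Δx/Fx = (-729/500) / (-729/125) = 1/4
check: Δy/Fy = (-1069/1000) / (-1069/250) = 1/4 ✓

α = 1/4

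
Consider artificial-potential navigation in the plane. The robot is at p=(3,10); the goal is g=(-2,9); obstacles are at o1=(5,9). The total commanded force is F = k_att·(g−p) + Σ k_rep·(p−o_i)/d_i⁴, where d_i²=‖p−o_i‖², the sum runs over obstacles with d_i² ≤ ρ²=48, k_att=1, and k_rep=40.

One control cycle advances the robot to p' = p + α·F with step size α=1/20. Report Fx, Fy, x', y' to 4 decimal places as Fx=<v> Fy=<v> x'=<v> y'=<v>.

Fx=-8.2000 Fy=0.6000 x'=2.5900 y'=10.0300

F_att = 1·(g−p) = 1·(-5,-1) = (-5.0000,-1.0000)
o1: d²=5 ≤ ρ²=48; F_rep = 40·(-2,1)/5² = (-3.2000,1.6000)
F = F_att + ΣF_rep = (-8.2000,0.6000)
p' = p + 1/20·F = (2.5900,10.0300)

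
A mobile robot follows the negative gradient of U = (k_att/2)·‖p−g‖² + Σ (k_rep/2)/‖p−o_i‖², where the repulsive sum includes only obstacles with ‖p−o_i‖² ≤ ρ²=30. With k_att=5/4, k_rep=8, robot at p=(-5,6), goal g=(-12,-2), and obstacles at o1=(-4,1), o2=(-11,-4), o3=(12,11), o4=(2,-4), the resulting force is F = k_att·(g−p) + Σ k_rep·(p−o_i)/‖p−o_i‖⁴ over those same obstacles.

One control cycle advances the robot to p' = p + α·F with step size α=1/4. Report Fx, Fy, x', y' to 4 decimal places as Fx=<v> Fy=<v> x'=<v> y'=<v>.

F_att = 5/4·(g−p) = 5/4·(-7,-8) = (-8.7500,-10.0000)
o1: d²=26 ≤ ρ²=30; F_rep = 8·(-1,5)/26² = (-0.0118,0.0592)
o2: d²=136 > ρ²=30 → inactive
o3: d²=314 > ρ²=30 → inactive
o4: d²=149 > ρ²=30 → inactive
F = F_att + ΣF_rep = (-8.7618,-9.9408)
p' = p + 1/4·F = (-7.1905,3.5148)

Fx=-8.7618 Fy=-9.9408 x'=-7.1905 y'=3.5148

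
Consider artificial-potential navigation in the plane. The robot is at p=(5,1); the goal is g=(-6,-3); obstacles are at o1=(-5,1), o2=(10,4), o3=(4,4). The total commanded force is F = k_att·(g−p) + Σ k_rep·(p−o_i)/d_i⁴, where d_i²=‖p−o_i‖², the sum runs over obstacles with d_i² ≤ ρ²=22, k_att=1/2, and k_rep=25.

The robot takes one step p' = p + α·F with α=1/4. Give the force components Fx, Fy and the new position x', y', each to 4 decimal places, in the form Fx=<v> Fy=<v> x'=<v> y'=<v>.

Fx=-5.2500 Fy=-2.7500 x'=3.6875 y'=0.3125

F_att = 1/2·(g−p) = 1/2·(-11,-4) = (-5.5000,-2.0000)
o1: d²=100 > ρ²=22 → inactive
o2: d²=34 > ρ²=22 → inactive
o3: d²=10 ≤ ρ²=22; F_rep = 25·(1,-3)/10² = (0.2500,-0.7500)
F = F_att + ΣF_rep = (-5.2500,-2.7500)
p' = p + 1/4·F = (3.6875,0.3125)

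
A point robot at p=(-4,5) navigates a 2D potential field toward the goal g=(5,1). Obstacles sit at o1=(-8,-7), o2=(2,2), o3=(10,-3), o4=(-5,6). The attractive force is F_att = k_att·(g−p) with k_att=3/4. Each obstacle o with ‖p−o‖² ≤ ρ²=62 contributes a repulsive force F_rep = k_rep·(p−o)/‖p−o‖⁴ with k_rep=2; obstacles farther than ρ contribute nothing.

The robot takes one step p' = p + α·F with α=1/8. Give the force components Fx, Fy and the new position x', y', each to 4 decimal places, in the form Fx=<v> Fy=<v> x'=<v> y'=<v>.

Fx=7.2441 Fy=-3.4970 x'=-3.0945 y'=4.5629

F_att = 3/4·(g−p) = 3/4·(9,-4) = (6.7500,-3.0000)
o1: d²=160 > ρ²=62 → inactive
o2: d²=45 ≤ ρ²=62; F_rep = 2·(-6,3)/45² = (-0.0059,0.0030)
o3: d²=260 > ρ²=62 → inactive
o4: d²=2 ≤ ρ²=62; F_rep = 2·(1,-1)/2² = (0.5000,-0.5000)
F = F_att + ΣF_rep = (7.2441,-3.4970)
p' = p + 1/8·F = (-3.0945,4.5629)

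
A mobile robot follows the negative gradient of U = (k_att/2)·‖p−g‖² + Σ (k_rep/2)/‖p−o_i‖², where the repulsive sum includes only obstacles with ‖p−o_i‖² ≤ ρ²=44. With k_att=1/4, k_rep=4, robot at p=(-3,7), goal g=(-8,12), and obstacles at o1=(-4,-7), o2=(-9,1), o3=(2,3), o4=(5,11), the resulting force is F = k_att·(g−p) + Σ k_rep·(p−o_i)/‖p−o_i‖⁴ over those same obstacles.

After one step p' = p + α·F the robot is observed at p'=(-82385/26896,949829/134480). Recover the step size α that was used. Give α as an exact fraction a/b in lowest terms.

F_att = 1/4·(g−p) = 1/4·(-5,5) = (-1.2500,1.2500)
o1: d²=197 > ρ²=44 → inactive
o2: d²=72 > ρ²=44 → inactive
o3: d²=41 ≤ ρ²=44; F_rep = 4·(-5,4)/41² = (-0.0119,0.0095)
o4: d²=80 > ρ²=44 → inactive
F = F_att + ΣF_rep = (-1.2619,1.2595)
Δp = p'−p = (-0.0631,0.0630); α = Δx/Fx = (-1697/26896) / (-8485/6724) = 1/20
check: Δy/Fy = (8469/134480) / (8469/6724) = 1/20 ✓

α = 1/20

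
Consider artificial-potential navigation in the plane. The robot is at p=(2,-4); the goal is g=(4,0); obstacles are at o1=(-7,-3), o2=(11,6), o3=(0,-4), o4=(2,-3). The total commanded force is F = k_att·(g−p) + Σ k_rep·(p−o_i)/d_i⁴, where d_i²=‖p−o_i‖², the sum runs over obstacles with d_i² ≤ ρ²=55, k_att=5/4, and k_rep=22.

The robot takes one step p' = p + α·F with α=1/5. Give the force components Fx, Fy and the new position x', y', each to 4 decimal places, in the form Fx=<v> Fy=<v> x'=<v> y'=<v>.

Fx=5.2500 Fy=-17.0000 x'=3.0500 y'=-7.4000

F_att = 5/4·(g−p) = 5/4·(2,4) = (2.5000,5.0000)
o1: d²=82 > ρ²=55 → inactive
o2: d²=181 > ρ²=55 → inactive
o3: d²=4 ≤ ρ²=55; F_rep = 22·(2,0)/4² = (2.7500,0.0000)
o4: d²=1 ≤ ρ²=55; F_rep = 22·(0,-1)/1² = (0.0000,-22.0000)
F = F_att + ΣF_rep = (5.2500,-17.0000)
p' = p + 1/5·F = (3.0500,-7.4000)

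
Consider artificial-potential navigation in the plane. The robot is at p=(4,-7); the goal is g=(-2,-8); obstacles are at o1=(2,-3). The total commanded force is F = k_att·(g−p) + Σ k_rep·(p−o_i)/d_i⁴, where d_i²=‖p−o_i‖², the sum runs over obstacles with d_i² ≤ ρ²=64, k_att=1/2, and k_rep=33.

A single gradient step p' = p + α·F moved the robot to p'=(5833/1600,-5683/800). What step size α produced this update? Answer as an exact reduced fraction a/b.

α = 1/8

F_att = 1/2·(g−p) = 1/2·(-6,-1) = (-3.0000,-0.5000)
o1: d²=20 ≤ ρ²=64; F_rep = 33·(2,-4)/20² = (0.1650,-0.3300)
F = F_att + ΣF_rep = (-2.8350,-0.8300)
Δp = p'−p = (-0.3544,-0.1037); α = Δx/Fx = (-567/1600) / (-567/200) = 1/8
check: Δy/Fy = (-83/800) / (-83/100) = 1/8 ✓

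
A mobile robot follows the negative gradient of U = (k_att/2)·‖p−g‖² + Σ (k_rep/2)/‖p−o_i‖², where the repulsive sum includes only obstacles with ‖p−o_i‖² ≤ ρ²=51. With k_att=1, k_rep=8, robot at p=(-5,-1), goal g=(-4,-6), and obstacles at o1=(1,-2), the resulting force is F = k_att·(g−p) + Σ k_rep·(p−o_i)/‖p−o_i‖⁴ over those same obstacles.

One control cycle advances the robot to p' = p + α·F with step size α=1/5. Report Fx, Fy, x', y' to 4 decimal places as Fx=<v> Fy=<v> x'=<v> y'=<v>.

F_att = 1·(g−p) = 1·(1,-5) = (1.0000,-5.0000)
o1: d²=37 ≤ ρ²=51; F_rep = 8·(-6,1)/37² = (-0.0351,0.0058)
F = F_att + ΣF_rep = (0.9649,-4.9942)
p' = p + 1/5·F = (-4.8070,-1.9988)

Fx=0.9649 Fy=-4.9942 x'=-4.8070 y'=-1.9988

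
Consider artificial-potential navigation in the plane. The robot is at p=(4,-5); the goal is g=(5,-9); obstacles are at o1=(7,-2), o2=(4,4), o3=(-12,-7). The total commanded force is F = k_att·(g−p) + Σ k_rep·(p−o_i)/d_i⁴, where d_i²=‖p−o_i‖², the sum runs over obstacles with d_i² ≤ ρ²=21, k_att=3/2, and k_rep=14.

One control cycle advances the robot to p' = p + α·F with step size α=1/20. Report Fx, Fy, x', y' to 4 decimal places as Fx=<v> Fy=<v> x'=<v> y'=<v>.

F_att = 3/2·(g−p) = 3/2·(1,-4) = (1.5000,-6.0000)
o1: d²=18 ≤ ρ²=21; F_rep = 14·(-3,-3)/18² = (-0.1296,-0.1296)
o2: d²=81 > ρ²=21 → inactive
o3: d²=260 > ρ²=21 → inactive
F = F_att + ΣF_rep = (1.3704,-6.1296)
p' = p + 1/20·F = (4.0685,-5.3065)

Fx=1.3704 Fy=-6.1296 x'=4.0685 y'=-5.3065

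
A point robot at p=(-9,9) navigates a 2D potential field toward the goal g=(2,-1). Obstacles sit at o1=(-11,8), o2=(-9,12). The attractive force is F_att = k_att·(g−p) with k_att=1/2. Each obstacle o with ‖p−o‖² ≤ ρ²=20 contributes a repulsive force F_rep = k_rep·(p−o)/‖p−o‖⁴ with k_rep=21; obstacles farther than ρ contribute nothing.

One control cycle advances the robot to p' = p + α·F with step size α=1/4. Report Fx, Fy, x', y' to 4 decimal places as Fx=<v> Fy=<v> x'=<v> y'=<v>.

Fx=7.1800 Fy=-4.9378 x'=-7.2050 y'=7.7656

F_att = 1/2·(g−p) = 1/2·(11,-10) = (5.5000,-5.0000)
o1: d²=5 ≤ ρ²=20; F_rep = 21·(2,1)/5² = (1.6800,0.8400)
o2: d²=9 ≤ ρ²=20; F_rep = 21·(0,-3)/9² = (0.0000,-0.7778)
F = F_att + ΣF_rep = (7.1800,-4.9378)
p' = p + 1/4·F = (-7.2050,7.7656)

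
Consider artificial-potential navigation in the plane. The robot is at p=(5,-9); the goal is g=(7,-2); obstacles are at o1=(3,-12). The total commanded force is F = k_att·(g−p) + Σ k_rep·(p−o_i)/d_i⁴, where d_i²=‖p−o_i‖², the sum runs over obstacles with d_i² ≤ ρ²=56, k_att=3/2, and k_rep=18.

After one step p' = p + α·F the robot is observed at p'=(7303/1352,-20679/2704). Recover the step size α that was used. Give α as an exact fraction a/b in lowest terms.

α = 1/8

F_att = 3/2·(g−p) = 3/2·(2,7) = (3.0000,10.5000)
o1: d²=13 ≤ ρ²=56; F_rep = 18·(2,3)/13² = (0.2130,0.3195)
F = F_att + ΣF_rep = (3.2130,10.8195)
Δp = p'−p = (0.4016,1.3524); α = Δx/Fx = (543/1352) / (543/169) = 1/8
check: Δy/Fy = (3657/2704) / (3657/338) = 1/8 ✓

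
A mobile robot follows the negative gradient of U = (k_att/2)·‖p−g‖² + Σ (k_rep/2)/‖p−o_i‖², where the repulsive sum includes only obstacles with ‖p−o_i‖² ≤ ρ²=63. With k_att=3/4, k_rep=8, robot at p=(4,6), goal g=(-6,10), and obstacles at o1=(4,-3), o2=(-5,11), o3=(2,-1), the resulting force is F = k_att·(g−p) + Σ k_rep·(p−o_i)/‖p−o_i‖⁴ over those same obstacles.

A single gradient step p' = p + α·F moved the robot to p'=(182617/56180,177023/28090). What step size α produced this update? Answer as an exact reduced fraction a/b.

F_att = 3/4·(g−p) = 3/4·(-10,4) = (-7.5000,3.0000)
o1: d²=81 > ρ²=63 → inactive
o2: d²=106 > ρ²=63 → inactive
o3: d²=53 ≤ ρ²=63; F_rep = 8·(2,7)/53² = (0.0057,0.0199)
F = F_att + ΣF_rep = (-7.4943,3.0199)
Δp = p'−p = (-0.7494,0.3020); α = Δx/Fx = (-42103/56180) / (-42103/5618) = 1/10
check: Δy/Fy = (8483/28090) / (8483/2809) = 1/10 ✓

α = 1/10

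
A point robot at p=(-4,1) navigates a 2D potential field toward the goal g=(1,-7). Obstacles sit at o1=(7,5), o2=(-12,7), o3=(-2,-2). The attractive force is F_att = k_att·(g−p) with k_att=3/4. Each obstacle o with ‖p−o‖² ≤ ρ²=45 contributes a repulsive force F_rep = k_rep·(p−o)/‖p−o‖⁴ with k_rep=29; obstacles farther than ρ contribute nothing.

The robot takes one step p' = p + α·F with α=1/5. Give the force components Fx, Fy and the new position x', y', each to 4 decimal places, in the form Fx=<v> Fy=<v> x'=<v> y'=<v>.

F_att = 3/4·(g−p) = 3/4·(5,-8) = (3.7500,-6.0000)
o1: d²=137 > ρ²=45 → inactive
o2: d²=100 > ρ²=45 → inactive
o3: d²=13 ≤ ρ²=45; F_rep = 29·(-2,3)/13² = (-0.3432,0.5148)
F = F_att + ΣF_rep = (3.4068,-5.4852)
p' = p + 1/5·F = (-3.3186,-0.0970)

Fx=3.4068 Fy=-5.4852 x'=-3.3186 y'=-0.0970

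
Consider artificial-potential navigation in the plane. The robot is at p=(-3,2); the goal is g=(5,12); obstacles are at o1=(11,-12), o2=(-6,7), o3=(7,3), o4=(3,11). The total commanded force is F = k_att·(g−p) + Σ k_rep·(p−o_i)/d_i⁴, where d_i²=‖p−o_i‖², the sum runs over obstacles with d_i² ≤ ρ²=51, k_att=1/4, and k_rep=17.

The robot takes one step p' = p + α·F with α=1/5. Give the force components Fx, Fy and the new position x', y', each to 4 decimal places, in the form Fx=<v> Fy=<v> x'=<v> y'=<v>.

F_att = 1/4·(g−p) = 1/4·(8,10) = (2.0000,2.5000)
o1: d²=392 > ρ²=51 → inactive
o2: d²=34 ≤ ρ²=51; F_rep = 17·(3,-5)/34² = (0.0441,-0.0735)
o3: d²=101 > ρ²=51 → inactive
o4: d²=117 > ρ²=51 → inactive
F = F_att + ΣF_rep = (2.0441,2.4265)
p' = p + 1/5·F = (-2.5912,2.4853)

Fx=2.0441 Fy=2.4265 x'=-2.5912 y'=2.4853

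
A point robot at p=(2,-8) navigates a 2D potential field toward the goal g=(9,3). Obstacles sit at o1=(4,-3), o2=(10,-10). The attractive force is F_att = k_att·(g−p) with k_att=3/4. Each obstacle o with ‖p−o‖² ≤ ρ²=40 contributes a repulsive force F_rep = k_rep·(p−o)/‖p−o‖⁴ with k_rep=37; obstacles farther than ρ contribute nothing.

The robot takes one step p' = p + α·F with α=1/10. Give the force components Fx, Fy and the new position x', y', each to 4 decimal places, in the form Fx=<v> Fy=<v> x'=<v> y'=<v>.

F_att = 3/4·(g−p) = 3/4·(7,11) = (5.2500,8.2500)
o1: d²=29 ≤ ρ²=40; F_rep = 37·(-2,-5)/29² = (-0.0880,-0.2200)
o2: d²=68 > ρ²=40 → inactive
F = F_att + ΣF_rep = (5.1620,8.0300)
p' = p + 1/10·F = (2.5162,-7.1970)

Fx=5.1620 Fy=8.0300 x'=2.5162 y'=-7.1970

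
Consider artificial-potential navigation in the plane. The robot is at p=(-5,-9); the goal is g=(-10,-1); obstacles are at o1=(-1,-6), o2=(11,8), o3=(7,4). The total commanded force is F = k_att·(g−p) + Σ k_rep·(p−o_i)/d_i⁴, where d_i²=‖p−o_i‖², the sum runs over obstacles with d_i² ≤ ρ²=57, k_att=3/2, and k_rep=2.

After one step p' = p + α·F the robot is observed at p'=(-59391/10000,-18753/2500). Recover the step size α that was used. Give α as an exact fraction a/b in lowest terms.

F_att = 3/2·(g−p) = 3/2·(-5,8) = (-7.5000,12.0000)
o1: d²=25 ≤ ρ²=57; F_rep = 2·(-4,-3)/25² = (-0.0128,-0.0096)
o2: d²=545 > ρ²=57 → inactive
o3: d²=313 > ρ²=57 → inactive
F = F_att + ΣF_rep = (-7.5128,11.9904)
Δp = p'−p = (-0.9391,1.4988); α = Δx/Fx = (-9391/10000) / (-9391/1250) = 1/8
check: Δy/Fy = (3747/2500) / (7494/625) = 1/8 ✓

α = 1/8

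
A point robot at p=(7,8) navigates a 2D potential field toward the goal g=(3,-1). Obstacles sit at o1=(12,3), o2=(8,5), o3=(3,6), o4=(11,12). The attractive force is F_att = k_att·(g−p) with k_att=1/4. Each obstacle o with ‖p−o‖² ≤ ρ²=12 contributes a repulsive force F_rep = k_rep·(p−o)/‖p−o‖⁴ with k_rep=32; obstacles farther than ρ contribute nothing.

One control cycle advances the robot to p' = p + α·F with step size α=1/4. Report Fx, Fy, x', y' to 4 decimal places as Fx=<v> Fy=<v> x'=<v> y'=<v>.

F_att = 1/4·(g−p) = 1/4·(-4,-9) = (-1.0000,-2.2500)
o1: d²=50 > ρ²=12 → inactive
o2: d²=10 ≤ ρ²=12; F_rep = 32·(-1,3)/10² = (-0.3200,0.9600)
o3: d²=20 > ρ²=12 → inactive
o4: d²=32 > ρ²=12 → inactive
F = F_att + ΣF_rep = (-1.3200,-1.2900)
p' = p + 1/4·F = (6.6700,7.6775)

Fx=-1.3200 Fy=-1.2900 x'=6.6700 y'=7.6775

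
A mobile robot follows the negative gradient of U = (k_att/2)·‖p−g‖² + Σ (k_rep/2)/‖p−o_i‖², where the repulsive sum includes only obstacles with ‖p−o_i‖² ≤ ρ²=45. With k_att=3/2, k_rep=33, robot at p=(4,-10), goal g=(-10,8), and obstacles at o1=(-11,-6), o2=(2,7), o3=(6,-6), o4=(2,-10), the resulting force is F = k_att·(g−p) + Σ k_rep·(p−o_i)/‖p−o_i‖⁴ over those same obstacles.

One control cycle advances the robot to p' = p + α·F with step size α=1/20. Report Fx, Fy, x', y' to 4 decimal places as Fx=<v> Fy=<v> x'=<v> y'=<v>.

F_att = 3/2·(g−p) = 3/2·(-14,18) = (-21.0000,27.0000)
o1: d²=241 > ρ²=45 → inactive
o2: d²=293 > ρ²=45 → inactive
o3: d²=20 ≤ ρ²=45; F_rep = 33·(-2,-4)/20² = (-0.1650,-0.3300)
o4: d²=4 ≤ ρ²=45; F_rep = 33·(2,0)/4² = (4.1250,0.0000)
F = F_att + ΣF_rep = (-17.0400,26.6700)
p' = p + 1/20·F = (3.1480,-8.6665)

Fx=-17.0400 Fy=26.6700 x'=3.1480 y'=-8.6665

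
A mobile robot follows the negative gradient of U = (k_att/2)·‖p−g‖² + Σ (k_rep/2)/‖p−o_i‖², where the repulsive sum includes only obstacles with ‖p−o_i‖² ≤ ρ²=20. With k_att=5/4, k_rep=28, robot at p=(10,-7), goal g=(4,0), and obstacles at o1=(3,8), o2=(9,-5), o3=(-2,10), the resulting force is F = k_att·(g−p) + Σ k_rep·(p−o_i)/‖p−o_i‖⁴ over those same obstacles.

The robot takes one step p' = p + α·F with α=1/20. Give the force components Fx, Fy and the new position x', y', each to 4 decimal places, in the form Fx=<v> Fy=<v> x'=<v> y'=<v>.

Fx=-6.3800 Fy=6.5100 x'=9.6810 y'=-6.6745

F_att = 5/4·(g−p) = 5/4·(-6,7) = (-7.5000,8.7500)
o1: d²=274 > ρ²=20 → inactive
o2: d²=5 ≤ ρ²=20; F_rep = 28·(1,-2)/5² = (1.1200,-2.2400)
o3: d²=433 > ρ²=20 → inactive
F = F_att + ΣF_rep = (-6.3800,6.5100)
p' = p + 1/20·F = (9.6810,-6.6745)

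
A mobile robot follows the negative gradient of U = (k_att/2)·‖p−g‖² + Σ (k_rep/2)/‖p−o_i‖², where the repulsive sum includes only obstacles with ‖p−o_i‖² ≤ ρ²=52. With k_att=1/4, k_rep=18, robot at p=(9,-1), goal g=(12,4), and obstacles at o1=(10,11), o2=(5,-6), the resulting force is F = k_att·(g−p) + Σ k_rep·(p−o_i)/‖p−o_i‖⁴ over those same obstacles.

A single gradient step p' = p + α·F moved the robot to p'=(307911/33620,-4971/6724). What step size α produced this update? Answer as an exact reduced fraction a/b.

α = 1/5

F_att = 1/4·(g−p) = 1/4·(3,5) = (0.7500,1.2500)
o1: d²=145 > ρ²=52 → inactive
o2: d²=41 ≤ ρ²=52; F_rep = 18·(4,5)/41² = (0.0428,0.0535)
F = F_att + ΣF_rep = (0.7928,1.3035)
Δp = p'−p = (0.1586,0.2607); α = Δx/Fx = (5331/33620) / (5331/6724) = 1/5
check: Δy/Fy = (1753/6724) / (8765/6724) = 1/5 ✓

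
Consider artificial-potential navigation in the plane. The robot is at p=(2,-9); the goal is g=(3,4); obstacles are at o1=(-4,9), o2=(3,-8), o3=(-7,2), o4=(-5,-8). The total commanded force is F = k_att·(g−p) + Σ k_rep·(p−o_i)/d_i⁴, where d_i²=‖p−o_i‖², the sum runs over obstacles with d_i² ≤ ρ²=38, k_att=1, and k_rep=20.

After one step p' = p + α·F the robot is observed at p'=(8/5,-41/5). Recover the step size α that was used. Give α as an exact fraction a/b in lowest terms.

F_att = 1·(g−p) = 1·(1,13) = (1.0000,13.0000)
o1: d²=360 > ρ²=38 → inactive
o2: d²=2 ≤ ρ²=38; F_rep = 20·(-1,-1)/2² = (-5.0000,-5.0000)
o3: d²=202 > ρ²=38 → inactive
o4: d²=50 > ρ²=38 → inactive
F = F_att + ΣF_rep = (-4.0000,8.0000)
Δp = p'−p = (-0.4000,0.8000); α = Δx/Fx = (-2/5) / (-4) = 1/10
check: Δy/Fy = (4/5) / (8) = 1/10 ✓

α = 1/10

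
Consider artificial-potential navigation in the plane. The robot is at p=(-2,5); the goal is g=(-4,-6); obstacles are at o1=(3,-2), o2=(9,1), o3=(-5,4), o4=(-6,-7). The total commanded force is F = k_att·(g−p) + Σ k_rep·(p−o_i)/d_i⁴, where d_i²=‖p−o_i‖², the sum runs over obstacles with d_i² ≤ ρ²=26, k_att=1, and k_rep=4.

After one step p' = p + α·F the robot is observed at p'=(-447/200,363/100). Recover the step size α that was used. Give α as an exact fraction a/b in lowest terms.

F_att = 1·(g−p) = 1·(-2,-11) = (-2.0000,-11.0000)
o1: d²=74 > ρ²=26 → inactive
o2: d²=137 > ρ²=26 → inactive
o3: d²=10 ≤ ρ²=26; F_rep = 4·(3,1)/10² = (0.1200,0.0400)
o4: d²=160 > ρ²=26 → inactive
F = F_att + ΣF_rep = (-1.8800,-10.9600)
Δp = p'−p = (-0.2350,-1.3700); α = Δx/Fx = (-47/200) / (-47/25) = 1/8
check: Δy/Fy = (-137/100) / (-274/25) = 1/8 ✓

α = 1/8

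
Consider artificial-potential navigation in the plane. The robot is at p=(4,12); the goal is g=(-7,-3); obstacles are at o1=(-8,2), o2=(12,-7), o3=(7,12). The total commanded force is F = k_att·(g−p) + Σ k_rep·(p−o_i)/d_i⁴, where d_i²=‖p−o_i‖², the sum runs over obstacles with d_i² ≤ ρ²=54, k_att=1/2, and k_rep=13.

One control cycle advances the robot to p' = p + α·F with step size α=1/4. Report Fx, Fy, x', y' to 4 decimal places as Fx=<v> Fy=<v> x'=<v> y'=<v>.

Fx=-5.9815 Fy=-7.5000 x'=2.5046 y'=10.1250

F_att = 1/2·(g−p) = 1/2·(-11,-15) = (-5.5000,-7.5000)
o1: d²=244 > ρ²=54 → inactive
o2: d²=425 > ρ²=54 → inactive
o3: d²=9 ≤ ρ²=54; F_rep = 13·(-3,0)/9² = (-0.4815,0.0000)
F = F_att + ΣF_rep = (-5.9815,-7.5000)
p' = p + 1/4·F = (2.5046,10.1250)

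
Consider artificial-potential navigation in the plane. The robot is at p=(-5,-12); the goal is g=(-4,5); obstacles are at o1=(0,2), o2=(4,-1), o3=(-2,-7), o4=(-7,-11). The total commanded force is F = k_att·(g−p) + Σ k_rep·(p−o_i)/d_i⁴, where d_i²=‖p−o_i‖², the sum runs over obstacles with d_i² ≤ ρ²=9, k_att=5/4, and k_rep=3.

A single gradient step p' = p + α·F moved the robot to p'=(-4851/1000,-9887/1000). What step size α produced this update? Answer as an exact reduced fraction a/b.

F_att = 5/4·(g−p) = 5/4·(1,17) = (1.2500,21.2500)
o1: d²=221 > ρ²=9 → inactive
o2: d²=202 > ρ²=9 → inactive
o3: d²=34 > ρ²=9 → inactive
o4: d²=5 ≤ ρ²=9; F_rep = 3·(2,-1)/5² = (0.2400,-0.1200)
F = F_att + ΣF_rep = (1.4900,21.1300)
Δp = p'−p = (0.1490,2.1130); α = Δx/Fx = (149/1000) / (149/100) = 1/10
check: Δy/Fy = (2113/1000) / (2113/100) = 1/10 ✓

α = 1/10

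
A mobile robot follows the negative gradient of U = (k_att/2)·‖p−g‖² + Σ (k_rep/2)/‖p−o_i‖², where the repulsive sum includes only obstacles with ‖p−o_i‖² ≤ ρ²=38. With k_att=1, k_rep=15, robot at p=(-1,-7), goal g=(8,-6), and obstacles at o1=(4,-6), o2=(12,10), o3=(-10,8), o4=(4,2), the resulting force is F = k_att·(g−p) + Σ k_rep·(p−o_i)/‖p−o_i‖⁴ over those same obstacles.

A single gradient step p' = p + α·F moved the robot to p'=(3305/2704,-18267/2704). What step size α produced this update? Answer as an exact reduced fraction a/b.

F_att = 1·(g−p) = 1·(9,1) = (9.0000,1.0000)
o1: d²=26 ≤ ρ²=38; F_rep = 15·(-5,-1)/26² = (-0.1109,-0.0222)
o2: d²=458 > ρ²=38 → inactive
o3: d²=306 > ρ²=38 → inactive
o4: d²=106 > ρ²=38 → inactive
F = F_att + ΣF_rep = (8.8891,0.9778)
Δp = p'−p = (2.2223,0.2445); α = Δx/Fx = (6009/2704) / (6009/676) = 1/4
check: Δy/Fy = (661/2704) / (661/676) = 1/4 ✓

α = 1/4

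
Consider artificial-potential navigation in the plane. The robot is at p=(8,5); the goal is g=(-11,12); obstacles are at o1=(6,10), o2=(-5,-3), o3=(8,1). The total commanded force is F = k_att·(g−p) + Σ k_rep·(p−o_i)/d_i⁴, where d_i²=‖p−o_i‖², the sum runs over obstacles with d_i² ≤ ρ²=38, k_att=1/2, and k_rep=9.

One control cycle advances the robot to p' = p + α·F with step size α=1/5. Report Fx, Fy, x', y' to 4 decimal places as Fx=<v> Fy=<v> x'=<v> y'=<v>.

Fx=-9.4786 Fy=3.5871 x'=6.1043 y'=5.7174

F_att = 1/2·(g−p) = 1/2·(-19,7) = (-9.5000,3.5000)
o1: d²=29 ≤ ρ²=38; F_rep = 9·(2,-5)/29² = (0.0214,-0.0535)
o2: d²=233 > ρ²=38 → inactive
o3: d²=16 ≤ ρ²=38; F_rep = 9·(0,4)/16² = (0.0000,0.1406)
F = F_att + ΣF_rep = (-9.4786,3.5871)
p' = p + 1/5·F = (6.1043,5.7174)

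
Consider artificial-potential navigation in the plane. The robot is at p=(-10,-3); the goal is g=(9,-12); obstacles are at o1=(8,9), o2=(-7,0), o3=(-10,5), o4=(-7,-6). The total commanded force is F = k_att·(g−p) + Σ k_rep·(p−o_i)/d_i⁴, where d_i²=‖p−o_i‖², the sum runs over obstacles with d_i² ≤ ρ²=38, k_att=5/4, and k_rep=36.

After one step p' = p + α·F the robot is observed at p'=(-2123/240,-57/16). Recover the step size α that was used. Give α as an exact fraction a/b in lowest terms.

α = 1/20

F_att = 5/4·(g−p) = 5/4·(19,-9) = (23.7500,-11.2500)
o1: d²=468 > ρ²=38 → inactive
o2: d²=18 ≤ ρ²=38; F_rep = 36·(-3,-3)/18² = (-0.3333,-0.3333)
o3: d²=64 > ρ²=38 → inactive
o4: d²=18 ≤ ρ²=38; F_rep = 36·(-3,3)/18² = (-0.3333,0.3333)
F = F_att + ΣF_rep = (23.0833,-11.2500)
Δp = p'−p = (1.1542,-0.5625); α = Δx/Fx = (277/240) / (277/12) = 1/20
check: Δy/Fy = (-9/16) / (-45/4) = 1/20 ✓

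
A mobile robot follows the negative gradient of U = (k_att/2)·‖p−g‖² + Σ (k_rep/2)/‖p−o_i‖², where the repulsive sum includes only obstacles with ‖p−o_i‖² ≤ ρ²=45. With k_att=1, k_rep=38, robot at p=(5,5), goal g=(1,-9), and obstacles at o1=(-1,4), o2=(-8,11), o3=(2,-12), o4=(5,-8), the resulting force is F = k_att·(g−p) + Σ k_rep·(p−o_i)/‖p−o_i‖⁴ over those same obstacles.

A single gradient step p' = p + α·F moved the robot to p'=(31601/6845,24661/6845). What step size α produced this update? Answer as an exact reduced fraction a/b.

α = 1/10

F_att = 1·(g−p) = 1·(-4,-14) = (-4.0000,-14.0000)
o1: d²=37 ≤ ρ²=45; F_rep = 38·(6,1)/37² = (0.1665,0.0278)
o2: d²=205 > ρ²=45 → inactive
o3: d²=298 > ρ²=45 → inactive
o4: d²=169 > ρ²=45 → inactive
F = F_att + ΣF_rep = (-3.8335,-13.9722)
Δp = p'−p = (-0.3833,-1.3972); α = Δx/Fx = (-2624/6845) / (-5248/1369) = 1/10
check: Δy/Fy = (-9564/6845) / (-19128/1369) = 1/10 ✓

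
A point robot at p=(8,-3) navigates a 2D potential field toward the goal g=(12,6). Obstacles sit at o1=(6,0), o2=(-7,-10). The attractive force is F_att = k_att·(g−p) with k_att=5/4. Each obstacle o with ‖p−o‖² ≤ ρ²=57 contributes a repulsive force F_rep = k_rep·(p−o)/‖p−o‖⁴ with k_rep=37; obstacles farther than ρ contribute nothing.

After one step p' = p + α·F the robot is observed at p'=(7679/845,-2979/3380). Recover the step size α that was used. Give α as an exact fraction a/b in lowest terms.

F_att = 5/4·(g−p) = 5/4·(4,9) = (5.0000,11.2500)
o1: d²=13 ≤ ρ²=57; F_rep = 37·(2,-3)/13² = (0.4379,-0.6568)
o2: d²=274 > ρ²=57 → inactive
F = F_att + ΣF_rep = (5.4379,10.5932)
Δp = p'−p = (1.0876,2.1186); α = Δx/Fx = (919/845) / (919/169) = 1/5
check: Δy/Fy = (7161/3380) / (7161/676) = 1/5 ✓

α = 1/5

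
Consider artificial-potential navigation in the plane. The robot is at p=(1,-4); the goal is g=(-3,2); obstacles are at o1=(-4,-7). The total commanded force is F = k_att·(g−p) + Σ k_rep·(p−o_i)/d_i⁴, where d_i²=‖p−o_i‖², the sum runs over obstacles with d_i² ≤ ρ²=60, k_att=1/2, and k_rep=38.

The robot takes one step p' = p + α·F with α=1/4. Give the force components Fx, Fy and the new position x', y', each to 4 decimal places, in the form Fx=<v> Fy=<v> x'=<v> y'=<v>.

F_att = 1/2·(g−p) = 1/2·(-4,6) = (-2.0000,3.0000)
o1: d²=34 ≤ ρ²=60; F_rep = 38·(5,3)/34² = (0.1644,0.0986)
F = F_att + ΣF_rep = (-1.8356,3.0986)
p' = p + 1/4·F = (0.5411,-3.2253)

Fx=-1.8356 Fy=3.0986 x'=0.5411 y'=-3.2253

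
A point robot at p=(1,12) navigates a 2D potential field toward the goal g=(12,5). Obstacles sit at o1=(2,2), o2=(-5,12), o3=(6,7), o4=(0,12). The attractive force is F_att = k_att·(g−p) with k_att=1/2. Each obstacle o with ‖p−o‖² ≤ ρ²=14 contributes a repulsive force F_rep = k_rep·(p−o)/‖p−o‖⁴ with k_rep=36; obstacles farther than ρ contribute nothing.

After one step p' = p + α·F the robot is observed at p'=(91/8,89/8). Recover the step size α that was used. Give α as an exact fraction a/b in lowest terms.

F_att = 1/2·(g−p) = 1/2·(11,-7) = (5.5000,-3.5000)
o1: d²=101 > ρ²=14 → inactive
o2: d²=36 > ρ²=14 → inactive
o3: d²=50 > ρ²=14 → inactive
o4: d²=1 ≤ ρ²=14; F_rep = 36·(1,0)/1² = (36.0000,0.0000)
F = F_att + ΣF_rep = (41.5000,-3.5000)
Δp = p'−p = (10.3750,-0.8750); α = Δx/Fx = (83/8) / (83/2) = 1/4
check: Δy/Fy = (-7/8) / (-7/2) = 1/4 ✓

α = 1/4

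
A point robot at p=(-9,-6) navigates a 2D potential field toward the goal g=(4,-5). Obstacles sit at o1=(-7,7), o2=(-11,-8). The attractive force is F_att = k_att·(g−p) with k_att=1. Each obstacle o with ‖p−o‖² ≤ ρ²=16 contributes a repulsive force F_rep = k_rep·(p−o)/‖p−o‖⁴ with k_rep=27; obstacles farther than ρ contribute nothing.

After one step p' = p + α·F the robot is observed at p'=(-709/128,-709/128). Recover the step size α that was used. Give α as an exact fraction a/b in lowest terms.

α = 1/4

F_att = 1·(g−p) = 1·(13,1) = (13.0000,1.0000)
o1: d²=173 > ρ²=16 → inactive
o2: d²=8 ≤ ρ²=16; F_rep = 27·(2,2)/8² = (0.8438,0.8438)
F = F_att + ΣF_rep = (13.8438,1.8438)
Δp = p'−p = (3.4609,0.4609); α = Δx/Fx = (443/128) / (443/32) = 1/4
check: Δy/Fy = (59/128) / (59/32) = 1/4 ✓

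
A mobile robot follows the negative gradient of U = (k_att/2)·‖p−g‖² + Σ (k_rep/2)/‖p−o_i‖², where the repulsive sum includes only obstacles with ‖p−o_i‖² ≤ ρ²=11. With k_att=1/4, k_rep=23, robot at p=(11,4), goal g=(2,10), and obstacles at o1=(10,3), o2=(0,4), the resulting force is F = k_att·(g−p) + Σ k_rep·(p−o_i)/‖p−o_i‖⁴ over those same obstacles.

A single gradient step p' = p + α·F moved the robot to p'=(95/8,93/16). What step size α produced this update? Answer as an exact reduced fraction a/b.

F_att = 1/4·(g−p) = 1/4·(-9,6) = (-2.2500,1.5000)
o1: d²=2 ≤ ρ²=11; F_rep = 23·(1,1)/2² = (5.7500,5.7500)
o2: d²=121 > ρ²=11 → inactive
F = F_att + ΣF_rep = (3.5000,7.2500)
Δp = p'−p = (0.8750,1.8125); α = Δx/Fx = (7/8) / (7/2) = 1/4
check: Δy/Fy = (29/16) / (29/4) = 1/4 ✓

α = 1/4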